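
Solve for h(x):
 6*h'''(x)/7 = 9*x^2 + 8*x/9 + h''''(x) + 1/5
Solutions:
 h(x) = C1 + C2*x + C3*x^2 + C4*exp(6*x/7) + 7*x^5/40 + 1379*x^4/1296 + 48643*x^3/9720


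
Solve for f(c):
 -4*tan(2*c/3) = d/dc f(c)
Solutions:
 f(c) = C1 + 6*log(cos(2*c/3))


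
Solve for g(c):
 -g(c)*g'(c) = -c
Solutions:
 g(c) = -sqrt(C1 + c^2)
 g(c) = sqrt(C1 + c^2)


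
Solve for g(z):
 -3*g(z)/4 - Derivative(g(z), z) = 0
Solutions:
 g(z) = C1*exp(-3*z/4)


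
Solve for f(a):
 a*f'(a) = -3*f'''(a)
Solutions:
 f(a) = C1 + Integral(C2*airyai(-3^(2/3)*a/3) + C3*airybi(-3^(2/3)*a/3), a)


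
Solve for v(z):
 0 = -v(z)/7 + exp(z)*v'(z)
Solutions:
 v(z) = C1*exp(-exp(-z)/7)


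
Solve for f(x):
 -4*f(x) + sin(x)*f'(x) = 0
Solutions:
 f(x) = C1*(cos(x)^2 - 2*cos(x) + 1)/(cos(x)^2 + 2*cos(x) + 1)


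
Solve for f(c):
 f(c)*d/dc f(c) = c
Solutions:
 f(c) = -sqrt(C1 + c^2)
 f(c) = sqrt(C1 + c^2)


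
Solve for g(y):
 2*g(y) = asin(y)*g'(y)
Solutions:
 g(y) = C1*exp(2*Integral(1/asin(y), y))


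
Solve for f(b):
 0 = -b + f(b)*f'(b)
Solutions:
 f(b) = -sqrt(C1 + b^2)
 f(b) = sqrt(C1 + b^2)


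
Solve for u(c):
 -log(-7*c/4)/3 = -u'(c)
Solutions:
 u(c) = C1 + c*log(-c)/3 + c*(-2*log(2) - 1 + log(7))/3


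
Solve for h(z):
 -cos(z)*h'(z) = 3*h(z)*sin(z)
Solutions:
 h(z) = C1*cos(z)^3


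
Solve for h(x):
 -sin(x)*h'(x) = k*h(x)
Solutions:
 h(x) = C1*exp(k*(-log(cos(x) - 1) + log(cos(x) + 1))/2)


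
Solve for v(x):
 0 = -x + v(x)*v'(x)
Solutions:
 v(x) = -sqrt(C1 + x^2)
 v(x) = sqrt(C1 + x^2)


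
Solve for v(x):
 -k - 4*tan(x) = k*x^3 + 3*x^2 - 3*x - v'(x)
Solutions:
 v(x) = C1 + k*x^4/4 + k*x + x^3 - 3*x^2/2 - 4*log(cos(x))


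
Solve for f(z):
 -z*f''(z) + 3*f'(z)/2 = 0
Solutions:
 f(z) = C1 + C2*z^(5/2)


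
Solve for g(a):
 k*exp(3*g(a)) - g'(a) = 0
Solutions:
 g(a) = log(-1/(C1 + 3*a*k))/3
 g(a) = log((-1/(C1 + a*k))^(1/3)*(-3^(2/3) - 3*3^(1/6)*I)/6)
 g(a) = log((-1/(C1 + a*k))^(1/3)*(-3^(2/3) + 3*3^(1/6)*I)/6)


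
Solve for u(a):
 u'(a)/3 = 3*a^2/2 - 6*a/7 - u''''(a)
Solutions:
 u(a) = C1 + C4*exp(-3^(2/3)*a/3) + 3*a^3/2 - 9*a^2/7 + (C2*sin(3^(1/6)*a/2) + C3*cos(3^(1/6)*a/2))*exp(3^(2/3)*a/6)


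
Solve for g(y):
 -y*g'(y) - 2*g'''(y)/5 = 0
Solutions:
 g(y) = C1 + Integral(C2*airyai(-2^(2/3)*5^(1/3)*y/2) + C3*airybi(-2^(2/3)*5^(1/3)*y/2), y)


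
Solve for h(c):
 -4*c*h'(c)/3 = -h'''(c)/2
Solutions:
 h(c) = C1 + Integral(C2*airyai(2*3^(2/3)*c/3) + C3*airybi(2*3^(2/3)*c/3), c)


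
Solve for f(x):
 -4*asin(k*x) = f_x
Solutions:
 f(x) = C1 - 4*Piecewise((x*asin(k*x) + sqrt(-k^2*x^2 + 1)/k, Ne(k, 0)), (0, True))


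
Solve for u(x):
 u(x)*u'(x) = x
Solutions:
 u(x) = -sqrt(C1 + x^2)
 u(x) = sqrt(C1 + x^2)


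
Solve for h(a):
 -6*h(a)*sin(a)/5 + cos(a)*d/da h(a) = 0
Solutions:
 h(a) = C1/cos(a)^(6/5)


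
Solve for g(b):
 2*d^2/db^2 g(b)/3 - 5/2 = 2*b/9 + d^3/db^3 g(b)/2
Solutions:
 g(b) = C1 + C2*b + C3*exp(4*b/3) + b^3/18 + 2*b^2


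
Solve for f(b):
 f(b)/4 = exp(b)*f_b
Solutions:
 f(b) = C1*exp(-exp(-b)/4)


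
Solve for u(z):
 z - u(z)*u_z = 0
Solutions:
 u(z) = -sqrt(C1 + z^2)
 u(z) = sqrt(C1 + z^2)


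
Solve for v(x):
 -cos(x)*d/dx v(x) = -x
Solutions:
 v(x) = C1 + Integral(x/cos(x), x)


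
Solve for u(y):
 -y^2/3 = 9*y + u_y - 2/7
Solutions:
 u(y) = C1 - y^3/9 - 9*y^2/2 + 2*y/7


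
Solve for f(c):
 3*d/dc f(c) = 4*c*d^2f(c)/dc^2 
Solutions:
 f(c) = C1 + C2*c^(7/4)


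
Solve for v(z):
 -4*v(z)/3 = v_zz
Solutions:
 v(z) = C1*sin(2*sqrt(3)*z/3) + C2*cos(2*sqrt(3)*z/3)


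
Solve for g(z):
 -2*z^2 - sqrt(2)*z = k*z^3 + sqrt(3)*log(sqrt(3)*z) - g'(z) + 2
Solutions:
 g(z) = C1 + k*z^4/4 + 2*z^3/3 + sqrt(2)*z^2/2 + sqrt(3)*z*log(z) - sqrt(3)*z + sqrt(3)*z*log(3)/2 + 2*z


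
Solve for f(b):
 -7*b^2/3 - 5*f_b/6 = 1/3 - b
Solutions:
 f(b) = C1 - 14*b^3/15 + 3*b^2/5 - 2*b/5


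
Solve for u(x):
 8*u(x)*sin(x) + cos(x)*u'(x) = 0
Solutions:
 u(x) = C1*cos(x)^8


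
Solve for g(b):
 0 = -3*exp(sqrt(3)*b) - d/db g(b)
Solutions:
 g(b) = C1 - sqrt(3)*exp(sqrt(3)*b)


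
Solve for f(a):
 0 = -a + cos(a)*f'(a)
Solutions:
 f(a) = C1 + Integral(a/cos(a), a)


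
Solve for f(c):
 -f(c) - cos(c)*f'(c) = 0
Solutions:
 f(c) = C1*sqrt(sin(c) - 1)/sqrt(sin(c) + 1)


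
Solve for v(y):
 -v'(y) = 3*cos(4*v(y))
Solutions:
 v(y) = -asin((C1 + exp(24*y))/(C1 - exp(24*y)))/4 + pi/4
 v(y) = asin((C1 + exp(24*y))/(C1 - exp(24*y)))/4


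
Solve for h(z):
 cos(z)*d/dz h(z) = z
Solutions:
 h(z) = C1 + Integral(z/cos(z), z)


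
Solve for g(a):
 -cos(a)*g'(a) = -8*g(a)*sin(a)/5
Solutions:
 g(a) = C1/cos(a)^(8/5)


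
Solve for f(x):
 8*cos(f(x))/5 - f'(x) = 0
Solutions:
 -8*x/5 - log(sin(f(x)) - 1)/2 + log(sin(f(x)) + 1)/2 = C1


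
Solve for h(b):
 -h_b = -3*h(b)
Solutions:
 h(b) = C1*exp(3*b)


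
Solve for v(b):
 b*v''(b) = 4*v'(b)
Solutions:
 v(b) = C1 + C2*b^5


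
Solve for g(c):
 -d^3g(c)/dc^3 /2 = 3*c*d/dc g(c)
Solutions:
 g(c) = C1 + Integral(C2*airyai(-6^(1/3)*c) + C3*airybi(-6^(1/3)*c), c)


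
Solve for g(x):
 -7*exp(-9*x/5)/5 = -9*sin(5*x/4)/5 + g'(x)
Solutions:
 g(x) = C1 - 36*cos(5*x/4)/25 + 7*exp(-9*x/5)/9


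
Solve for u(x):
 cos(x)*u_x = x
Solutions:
 u(x) = C1 + Integral(x/cos(x), x)


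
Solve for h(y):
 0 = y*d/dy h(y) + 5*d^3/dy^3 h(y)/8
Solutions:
 h(y) = C1 + Integral(C2*airyai(-2*5^(2/3)*y/5) + C3*airybi(-2*5^(2/3)*y/5), y)


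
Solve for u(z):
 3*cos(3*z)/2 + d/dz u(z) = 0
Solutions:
 u(z) = C1 - sin(3*z)/2


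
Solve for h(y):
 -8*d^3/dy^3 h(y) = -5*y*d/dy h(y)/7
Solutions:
 h(y) = C1 + Integral(C2*airyai(5^(1/3)*7^(2/3)*y/14) + C3*airybi(5^(1/3)*7^(2/3)*y/14), y)


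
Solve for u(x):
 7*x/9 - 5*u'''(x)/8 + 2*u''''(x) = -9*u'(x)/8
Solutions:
 u(x) = C1 + C2*exp(x*(25/(144*sqrt(46281) + 30979)^(1/3) + 10 + (144*sqrt(46281) + 30979)^(1/3))/96)*sin(sqrt(3)*x*(-(144*sqrt(46281) + 30979)^(1/3) + 25/(144*sqrt(46281) + 30979)^(1/3))/96) + C3*exp(x*(25/(144*sqrt(46281) + 30979)^(1/3) + 10 + (144*sqrt(46281) + 30979)^(1/3))/96)*cos(sqrt(3)*x*(-(144*sqrt(46281) + 30979)^(1/3) + 25/(144*sqrt(46281) + 30979)^(1/3))/96) + C4*exp(x*(-(144*sqrt(46281) + 30979)^(1/3) - 25/(144*sqrt(46281) + 30979)^(1/3) + 5)/48) - 28*x^2/81


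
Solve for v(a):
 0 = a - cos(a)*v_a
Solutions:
 v(a) = C1 + Integral(a/cos(a), a)


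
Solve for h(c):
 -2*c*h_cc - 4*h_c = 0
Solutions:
 h(c) = C1 + C2/c


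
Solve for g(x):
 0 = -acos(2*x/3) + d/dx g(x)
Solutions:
 g(x) = C1 + x*acos(2*x/3) - sqrt(9 - 4*x^2)/2


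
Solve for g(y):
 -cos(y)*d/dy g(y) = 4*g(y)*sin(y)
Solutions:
 g(y) = C1*cos(y)^4


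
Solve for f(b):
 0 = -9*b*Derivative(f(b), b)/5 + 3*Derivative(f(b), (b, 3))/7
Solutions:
 f(b) = C1 + Integral(C2*airyai(21^(1/3)*5^(2/3)*b/5) + C3*airybi(21^(1/3)*5^(2/3)*b/5), b)


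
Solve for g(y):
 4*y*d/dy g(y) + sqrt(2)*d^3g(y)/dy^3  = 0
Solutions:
 g(y) = C1 + Integral(C2*airyai(-sqrt(2)*y) + C3*airybi(-sqrt(2)*y), y)


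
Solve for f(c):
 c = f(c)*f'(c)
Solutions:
 f(c) = -sqrt(C1 + c^2)
 f(c) = sqrt(C1 + c^2)


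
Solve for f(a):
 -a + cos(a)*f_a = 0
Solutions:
 f(a) = C1 + Integral(a/cos(a), a)


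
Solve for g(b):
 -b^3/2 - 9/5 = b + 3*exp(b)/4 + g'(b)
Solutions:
 g(b) = C1 - b^4/8 - b^2/2 - 9*b/5 - 3*exp(b)/4


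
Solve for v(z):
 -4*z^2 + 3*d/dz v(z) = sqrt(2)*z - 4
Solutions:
 v(z) = C1 + 4*z^3/9 + sqrt(2)*z^2/6 - 4*z/3


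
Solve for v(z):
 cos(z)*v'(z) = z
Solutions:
 v(z) = C1 + Integral(z/cos(z), z)


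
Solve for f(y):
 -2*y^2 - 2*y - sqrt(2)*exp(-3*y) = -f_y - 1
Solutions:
 f(y) = C1 + 2*y^3/3 + y^2 - y - sqrt(2)*exp(-3*y)/3


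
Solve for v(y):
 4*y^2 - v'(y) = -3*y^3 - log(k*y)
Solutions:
 v(y) = C1 + 3*y^4/4 + 4*y^3/3 + y*log(k*y) - y


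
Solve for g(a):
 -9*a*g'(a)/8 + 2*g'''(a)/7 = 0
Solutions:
 g(a) = C1 + Integral(C2*airyai(2^(2/3)*63^(1/3)*a/4) + C3*airybi(2^(2/3)*63^(1/3)*a/4), a)


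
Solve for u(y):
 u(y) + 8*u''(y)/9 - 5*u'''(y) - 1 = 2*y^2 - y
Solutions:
 u(y) = C1*exp(y*(-2^(2/3)*(405*sqrt(1482369) + 493099)^(1/3) - 128*2^(1/3)/(405*sqrt(1482369) + 493099)^(1/3) + 32)/540)*sin(2^(1/3)*sqrt(3)*y*(-2^(1/3)*(405*sqrt(1482369) + 493099)^(1/3) + 128/(405*sqrt(1482369) + 493099)^(1/3))/540) + C2*exp(y*(-2^(2/3)*(405*sqrt(1482369) + 493099)^(1/3) - 128*2^(1/3)/(405*sqrt(1482369) + 493099)^(1/3) + 32)/540)*cos(2^(1/3)*sqrt(3)*y*(-2^(1/3)*(405*sqrt(1482369) + 493099)^(1/3) + 128/(405*sqrt(1482369) + 493099)^(1/3))/540) + C3*exp(y*(128*2^(1/3)/(405*sqrt(1482369) + 493099)^(1/3) + 16 + 2^(2/3)*(405*sqrt(1482369) + 493099)^(1/3))/270) + 2*y^2 - y - 23/9


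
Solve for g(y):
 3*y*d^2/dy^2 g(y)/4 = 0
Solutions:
 g(y) = C1 + C2*y


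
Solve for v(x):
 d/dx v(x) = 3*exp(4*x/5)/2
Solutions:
 v(x) = C1 + 15*exp(4*x/5)/8


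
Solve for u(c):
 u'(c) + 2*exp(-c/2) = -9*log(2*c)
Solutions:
 u(c) = C1 - 9*c*log(c) + 9*c*(1 - log(2)) + 4*exp(-c/2)


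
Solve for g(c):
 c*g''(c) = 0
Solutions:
 g(c) = C1 + C2*c


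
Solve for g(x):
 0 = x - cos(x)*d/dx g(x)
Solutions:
 g(x) = C1 + Integral(x/cos(x), x)


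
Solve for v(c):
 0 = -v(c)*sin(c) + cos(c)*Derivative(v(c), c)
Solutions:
 v(c) = C1/cos(c)


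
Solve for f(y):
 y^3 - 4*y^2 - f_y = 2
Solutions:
 f(y) = C1 + y^4/4 - 4*y^3/3 - 2*y


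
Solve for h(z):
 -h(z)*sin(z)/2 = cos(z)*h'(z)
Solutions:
 h(z) = C1*sqrt(cos(z))


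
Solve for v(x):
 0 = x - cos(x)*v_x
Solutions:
 v(x) = C1 + Integral(x/cos(x), x)


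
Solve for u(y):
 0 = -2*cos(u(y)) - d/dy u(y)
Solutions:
 u(y) = pi - asin((C1 + exp(4*y))/(C1 - exp(4*y)))
 u(y) = asin((C1 + exp(4*y))/(C1 - exp(4*y)))


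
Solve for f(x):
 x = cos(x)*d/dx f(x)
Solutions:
 f(x) = C1 + Integral(x/cos(x), x)


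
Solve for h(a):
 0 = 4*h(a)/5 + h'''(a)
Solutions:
 h(a) = C3*exp(-10^(2/3)*a/5) + (C1*sin(10^(2/3)*sqrt(3)*a/10) + C2*cos(10^(2/3)*sqrt(3)*a/10))*exp(10^(2/3)*a/10)


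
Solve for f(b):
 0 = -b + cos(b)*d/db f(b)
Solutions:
 f(b) = C1 + Integral(b/cos(b), b)


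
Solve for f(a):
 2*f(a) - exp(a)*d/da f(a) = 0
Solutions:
 f(a) = C1*exp(-2*exp(-a))


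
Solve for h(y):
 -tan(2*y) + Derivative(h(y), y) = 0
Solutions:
 h(y) = C1 - log(cos(2*y))/2


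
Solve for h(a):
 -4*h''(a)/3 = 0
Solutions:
 h(a) = C1 + C2*a


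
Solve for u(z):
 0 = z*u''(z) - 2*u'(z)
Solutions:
 u(z) = C1 + C2*z^3


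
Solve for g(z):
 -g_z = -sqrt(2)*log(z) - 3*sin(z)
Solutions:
 g(z) = C1 + sqrt(2)*z*(log(z) - 1) - 3*cos(z)


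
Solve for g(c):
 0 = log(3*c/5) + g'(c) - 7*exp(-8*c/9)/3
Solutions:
 g(c) = C1 - c*log(c) + c*(-log(3) + 1 + log(5)) - 21*exp(-8*c/9)/8


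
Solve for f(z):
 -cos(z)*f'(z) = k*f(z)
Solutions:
 f(z) = C1*exp(k*(log(sin(z) - 1) - log(sin(z) + 1))/2)


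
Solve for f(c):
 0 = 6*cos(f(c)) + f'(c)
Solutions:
 f(c) = pi - asin((C1 + exp(12*c))/(C1 - exp(12*c)))
 f(c) = asin((C1 + exp(12*c))/(C1 - exp(12*c)))


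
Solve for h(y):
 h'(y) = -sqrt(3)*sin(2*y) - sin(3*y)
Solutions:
 h(y) = C1 + sqrt(3)*cos(2*y)/2 + cos(3*y)/3


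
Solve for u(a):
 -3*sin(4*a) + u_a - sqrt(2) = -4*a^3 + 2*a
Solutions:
 u(a) = C1 - a^4 + a^2 + sqrt(2)*a - 3*cos(4*a)/4


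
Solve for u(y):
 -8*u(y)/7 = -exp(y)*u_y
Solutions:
 u(y) = C1*exp(-8*exp(-y)/7)


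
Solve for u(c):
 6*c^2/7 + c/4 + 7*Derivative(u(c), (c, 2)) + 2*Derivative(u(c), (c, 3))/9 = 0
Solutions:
 u(c) = C1 + C2*c + C3*exp(-63*c/2) - c^4/98 - 115*c^3/24696 + 115*c^2/259308


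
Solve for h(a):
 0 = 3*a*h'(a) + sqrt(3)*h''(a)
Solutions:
 h(a) = C1 + C2*erf(sqrt(2)*3^(1/4)*a/2)


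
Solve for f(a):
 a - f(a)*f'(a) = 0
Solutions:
 f(a) = -sqrt(C1 + a^2)
 f(a) = sqrt(C1 + a^2)


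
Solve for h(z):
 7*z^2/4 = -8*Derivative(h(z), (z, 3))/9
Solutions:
 h(z) = C1 + C2*z + C3*z^2 - 21*z^5/640


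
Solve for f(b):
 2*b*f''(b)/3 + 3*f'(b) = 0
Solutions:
 f(b) = C1 + C2/b^(7/2)


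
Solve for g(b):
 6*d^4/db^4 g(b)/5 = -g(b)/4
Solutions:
 g(b) = (C1*sin(135^(1/4)*2^(3/4)*b/12) + C2*cos(135^(1/4)*2^(3/4)*b/12))*exp(-135^(1/4)*2^(3/4)*b/12) + (C3*sin(135^(1/4)*2^(3/4)*b/12) + C4*cos(135^(1/4)*2^(3/4)*b/12))*exp(135^(1/4)*2^(3/4)*b/12)


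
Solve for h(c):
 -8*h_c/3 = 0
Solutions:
 h(c) = C1


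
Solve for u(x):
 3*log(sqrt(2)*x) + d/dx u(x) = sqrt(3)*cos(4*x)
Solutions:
 u(x) = C1 - 3*x*log(x) - 3*x*log(2)/2 + 3*x + sqrt(3)*sin(4*x)/4


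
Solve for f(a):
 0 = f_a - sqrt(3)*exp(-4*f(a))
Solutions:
 f(a) = log(-I*(C1 + 4*sqrt(3)*a)^(1/4))
 f(a) = log(I*(C1 + 4*sqrt(3)*a)^(1/4))
 f(a) = log(-(C1 + 4*sqrt(3)*a)^(1/4))
 f(a) = log(C1 + 4*sqrt(3)*a)/4


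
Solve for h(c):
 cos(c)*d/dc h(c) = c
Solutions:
 h(c) = C1 + Integral(c/cos(c), c)


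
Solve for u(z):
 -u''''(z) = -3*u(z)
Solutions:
 u(z) = C1*exp(-3^(1/4)*z) + C2*exp(3^(1/4)*z) + C3*sin(3^(1/4)*z) + C4*cos(3^(1/4)*z)


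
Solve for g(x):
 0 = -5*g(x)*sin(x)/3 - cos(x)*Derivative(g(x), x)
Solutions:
 g(x) = C1*cos(x)^(5/3)


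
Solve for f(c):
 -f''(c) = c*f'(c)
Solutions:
 f(c) = C1 + C2*erf(sqrt(2)*c/2)


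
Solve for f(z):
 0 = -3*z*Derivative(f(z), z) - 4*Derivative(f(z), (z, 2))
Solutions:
 f(z) = C1 + C2*erf(sqrt(6)*z/4)


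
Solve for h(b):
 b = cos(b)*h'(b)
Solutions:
 h(b) = C1 + Integral(b/cos(b), b)


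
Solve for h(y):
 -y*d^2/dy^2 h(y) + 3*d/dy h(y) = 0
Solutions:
 h(y) = C1 + C2*y^4


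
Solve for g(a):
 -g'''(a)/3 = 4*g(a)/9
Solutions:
 g(a) = C3*exp(-6^(2/3)*a/3) + (C1*sin(2^(2/3)*3^(1/6)*a/2) + C2*cos(2^(2/3)*3^(1/6)*a/2))*exp(6^(2/3)*a/6)


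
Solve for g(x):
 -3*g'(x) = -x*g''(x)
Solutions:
 g(x) = C1 + C2*x^4


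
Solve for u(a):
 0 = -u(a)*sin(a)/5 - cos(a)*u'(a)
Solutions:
 u(a) = C1*cos(a)^(1/5)


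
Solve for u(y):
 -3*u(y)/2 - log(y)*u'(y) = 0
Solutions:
 u(y) = C1*exp(-3*li(y)/2)


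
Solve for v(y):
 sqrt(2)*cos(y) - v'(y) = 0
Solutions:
 v(y) = C1 + sqrt(2)*sin(y)


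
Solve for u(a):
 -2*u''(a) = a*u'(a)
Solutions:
 u(a) = C1 + C2*erf(a/2)


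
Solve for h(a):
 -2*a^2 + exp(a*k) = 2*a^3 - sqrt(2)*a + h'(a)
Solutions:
 h(a) = C1 - a^4/2 - 2*a^3/3 + sqrt(2)*a^2/2 + exp(a*k)/k


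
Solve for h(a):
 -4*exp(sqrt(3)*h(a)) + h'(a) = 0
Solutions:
 h(a) = sqrt(3)*(2*log(-1/(C1 + 4*a)) - log(3))/6


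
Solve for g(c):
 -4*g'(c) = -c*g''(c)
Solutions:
 g(c) = C1 + C2*c^5


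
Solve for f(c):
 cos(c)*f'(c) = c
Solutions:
 f(c) = C1 + Integral(c/cos(c), c)


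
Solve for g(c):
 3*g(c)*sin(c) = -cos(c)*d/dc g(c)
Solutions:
 g(c) = C1*cos(c)^3


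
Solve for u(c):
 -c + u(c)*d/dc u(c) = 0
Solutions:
 u(c) = -sqrt(C1 + c^2)
 u(c) = sqrt(C1 + c^2)


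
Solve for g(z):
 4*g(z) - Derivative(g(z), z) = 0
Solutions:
 g(z) = C1*exp(4*z)


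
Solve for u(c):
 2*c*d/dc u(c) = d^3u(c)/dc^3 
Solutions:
 u(c) = C1 + Integral(C2*airyai(2^(1/3)*c) + C3*airybi(2^(1/3)*c), c)


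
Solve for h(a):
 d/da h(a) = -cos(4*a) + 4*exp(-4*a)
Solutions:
 h(a) = C1 - sin(4*a)/4 - exp(-4*a)


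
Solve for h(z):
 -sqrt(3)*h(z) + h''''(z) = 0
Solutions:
 h(z) = C1*exp(-3^(1/8)*z) + C2*exp(3^(1/8)*z) + C3*sin(3^(1/8)*z) + C4*cos(3^(1/8)*z)


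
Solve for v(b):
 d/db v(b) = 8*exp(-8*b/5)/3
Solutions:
 v(b) = C1 - 5*exp(-8*b/5)/3


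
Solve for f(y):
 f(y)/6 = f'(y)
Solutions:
 f(y) = C1*exp(y/6)


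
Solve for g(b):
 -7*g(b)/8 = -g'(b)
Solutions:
 g(b) = C1*exp(7*b/8)


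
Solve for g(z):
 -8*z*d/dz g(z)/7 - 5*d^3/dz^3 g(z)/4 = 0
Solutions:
 g(z) = C1 + Integral(C2*airyai(-2*70^(2/3)*z/35) + C3*airybi(-2*70^(2/3)*z/35), z)


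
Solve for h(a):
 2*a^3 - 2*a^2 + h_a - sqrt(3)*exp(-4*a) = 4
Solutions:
 h(a) = C1 - a^4/2 + 2*a^3/3 + 4*a - sqrt(3)*exp(-4*a)/4


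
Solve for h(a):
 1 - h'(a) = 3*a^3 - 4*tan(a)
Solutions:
 h(a) = C1 - 3*a^4/4 + a - 4*log(cos(a))


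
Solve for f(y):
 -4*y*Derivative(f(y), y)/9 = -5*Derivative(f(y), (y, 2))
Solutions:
 f(y) = C1 + C2*erfi(sqrt(10)*y/15)


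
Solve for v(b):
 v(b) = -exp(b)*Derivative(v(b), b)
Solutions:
 v(b) = C1*exp(exp(-b))


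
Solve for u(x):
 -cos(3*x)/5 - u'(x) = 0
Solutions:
 u(x) = C1 - sin(3*x)/15


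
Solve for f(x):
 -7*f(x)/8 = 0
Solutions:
 f(x) = 0


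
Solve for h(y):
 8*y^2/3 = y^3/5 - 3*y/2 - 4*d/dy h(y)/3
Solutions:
 h(y) = C1 + 3*y^4/80 - 2*y^3/3 - 9*y^2/16


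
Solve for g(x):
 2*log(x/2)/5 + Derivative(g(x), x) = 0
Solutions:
 g(x) = C1 - 2*x*log(x)/5 + 2*x*log(2)/5 + 2*x/5


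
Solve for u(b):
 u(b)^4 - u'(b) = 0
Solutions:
 u(b) = (-1/(C1 + 3*b))^(1/3)
 u(b) = (-1/(C1 + b))^(1/3)*(-3^(2/3) - 3*3^(1/6)*I)/6
 u(b) = (-1/(C1 + b))^(1/3)*(-3^(2/3) + 3*3^(1/6)*I)/6


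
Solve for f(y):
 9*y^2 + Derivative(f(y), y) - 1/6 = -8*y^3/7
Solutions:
 f(y) = C1 - 2*y^4/7 - 3*y^3 + y/6


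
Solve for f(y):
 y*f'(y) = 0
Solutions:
 f(y) = C1


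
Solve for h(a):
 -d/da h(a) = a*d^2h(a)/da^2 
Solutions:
 h(a) = C1 + C2*log(a)


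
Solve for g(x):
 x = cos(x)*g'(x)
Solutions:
 g(x) = C1 + Integral(x/cos(x), x)


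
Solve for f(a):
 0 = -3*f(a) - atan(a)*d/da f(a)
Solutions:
 f(a) = C1*exp(-3*Integral(1/atan(a), a))


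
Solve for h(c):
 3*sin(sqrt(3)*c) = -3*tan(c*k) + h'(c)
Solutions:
 h(c) = C1 + 3*Piecewise((-log(cos(c*k))/k, Ne(k, 0)), (0, True)) - sqrt(3)*cos(sqrt(3)*c)


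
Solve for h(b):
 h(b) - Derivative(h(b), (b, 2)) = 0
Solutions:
 h(b) = C1*exp(-b) + C2*exp(b)


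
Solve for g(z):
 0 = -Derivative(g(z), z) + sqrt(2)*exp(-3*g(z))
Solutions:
 g(z) = log(C1 + 3*sqrt(2)*z)/3
 g(z) = log((-3^(1/3) - 3^(5/6)*I)*(C1 + sqrt(2)*z)^(1/3)/2)
 g(z) = log((-3^(1/3) + 3^(5/6)*I)*(C1 + sqrt(2)*z)^(1/3)/2)


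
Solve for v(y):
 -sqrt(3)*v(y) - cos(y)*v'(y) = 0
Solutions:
 v(y) = C1*(sin(y) - 1)^(sqrt(3)/2)/(sin(y) + 1)^(sqrt(3)/2)


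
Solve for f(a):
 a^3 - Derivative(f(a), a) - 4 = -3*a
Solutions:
 f(a) = C1 + a^4/4 + 3*a^2/2 - 4*a


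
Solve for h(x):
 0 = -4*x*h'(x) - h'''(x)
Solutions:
 h(x) = C1 + Integral(C2*airyai(-2^(2/3)*x) + C3*airybi(-2^(2/3)*x), x)


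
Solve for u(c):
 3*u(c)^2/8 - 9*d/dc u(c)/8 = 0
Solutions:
 u(c) = -3/(C1 + c)


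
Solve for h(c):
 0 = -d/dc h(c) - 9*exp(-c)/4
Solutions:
 h(c) = C1 + 9*exp(-c)/4


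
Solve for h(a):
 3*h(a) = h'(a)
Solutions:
 h(a) = C1*exp(3*a)


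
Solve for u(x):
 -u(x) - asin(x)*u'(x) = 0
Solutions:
 u(x) = C1*exp(-Integral(1/asin(x), x))


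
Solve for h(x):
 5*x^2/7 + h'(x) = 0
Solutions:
 h(x) = C1 - 5*x^3/21


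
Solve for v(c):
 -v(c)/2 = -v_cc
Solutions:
 v(c) = C1*exp(-sqrt(2)*c/2) + C2*exp(sqrt(2)*c/2)


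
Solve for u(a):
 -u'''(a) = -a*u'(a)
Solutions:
 u(a) = C1 + Integral(C2*airyai(a) + C3*airybi(a), a)


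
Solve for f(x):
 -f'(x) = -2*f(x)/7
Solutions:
 f(x) = C1*exp(2*x/7)


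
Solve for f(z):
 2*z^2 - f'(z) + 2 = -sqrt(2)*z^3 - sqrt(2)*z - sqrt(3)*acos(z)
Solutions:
 f(z) = C1 + sqrt(2)*z^4/4 + 2*z^3/3 + sqrt(2)*z^2/2 + 2*z + sqrt(3)*(z*acos(z) - sqrt(1 - z^2))


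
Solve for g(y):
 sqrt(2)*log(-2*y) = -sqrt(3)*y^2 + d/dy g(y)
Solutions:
 g(y) = C1 + sqrt(3)*y^3/3 + sqrt(2)*y*log(-y) + sqrt(2)*y*(-1 + log(2))


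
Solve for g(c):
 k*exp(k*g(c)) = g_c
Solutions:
 g(c) = Piecewise((log(-1/(C1*k + c*k^2))/k, Ne(k, 0)), (nan, True))
 g(c) = Piecewise((C1 + c*k, Eq(k, 0)), (nan, True))


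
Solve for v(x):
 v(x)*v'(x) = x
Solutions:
 v(x) = -sqrt(C1 + x^2)
 v(x) = sqrt(C1 + x^2)


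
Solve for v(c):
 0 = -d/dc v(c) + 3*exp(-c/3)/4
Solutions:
 v(c) = C1 - 9*exp(-c/3)/4


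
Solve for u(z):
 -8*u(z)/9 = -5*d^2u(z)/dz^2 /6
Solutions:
 u(z) = C1*exp(-4*sqrt(15)*z/15) + C2*exp(4*sqrt(15)*z/15)


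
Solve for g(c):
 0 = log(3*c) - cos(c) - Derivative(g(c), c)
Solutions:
 g(c) = C1 + c*log(c) - c + c*log(3) - sin(c)


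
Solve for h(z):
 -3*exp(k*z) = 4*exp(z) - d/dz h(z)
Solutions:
 h(z) = C1 + 4*exp(z) + 3*exp(k*z)/k


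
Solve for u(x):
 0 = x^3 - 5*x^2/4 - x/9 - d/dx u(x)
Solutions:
 u(x) = C1 + x^4/4 - 5*x^3/12 - x^2/18


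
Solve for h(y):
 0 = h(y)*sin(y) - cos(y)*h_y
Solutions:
 h(y) = C1/cos(y)


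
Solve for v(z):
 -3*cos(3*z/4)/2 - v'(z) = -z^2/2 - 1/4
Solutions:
 v(z) = C1 + z^3/6 + z/4 - 2*sin(3*z/4)


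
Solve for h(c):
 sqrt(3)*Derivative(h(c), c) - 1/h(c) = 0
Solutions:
 h(c) = -sqrt(C1 + 6*sqrt(3)*c)/3
 h(c) = sqrt(C1 + 6*sqrt(3)*c)/3


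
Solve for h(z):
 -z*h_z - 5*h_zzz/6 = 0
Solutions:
 h(z) = C1 + Integral(C2*airyai(-5^(2/3)*6^(1/3)*z/5) + C3*airybi(-5^(2/3)*6^(1/3)*z/5), z)


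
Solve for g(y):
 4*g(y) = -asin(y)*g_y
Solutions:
 g(y) = C1*exp(-4*Integral(1/asin(y), y))


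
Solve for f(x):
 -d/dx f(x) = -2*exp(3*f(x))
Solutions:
 f(x) = log(-1/(C1 + 6*x))/3
 f(x) = log((-1/(C1 + 2*x))^(1/3)*(-3^(2/3) - 3*3^(1/6)*I)/6)
 f(x) = log((-1/(C1 + 2*x))^(1/3)*(-3^(2/3) + 3*3^(1/6)*I)/6)


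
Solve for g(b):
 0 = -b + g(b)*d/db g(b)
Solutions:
 g(b) = -sqrt(C1 + b^2)
 g(b) = sqrt(C1 + b^2)


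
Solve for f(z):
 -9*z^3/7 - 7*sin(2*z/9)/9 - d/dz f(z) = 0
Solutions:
 f(z) = C1 - 9*z^4/28 + 7*cos(2*z/9)/2


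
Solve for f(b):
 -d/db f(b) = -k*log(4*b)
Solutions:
 f(b) = C1 + b*k*log(b) - b*k + b*k*log(4)


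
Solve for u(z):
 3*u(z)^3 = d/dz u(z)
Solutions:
 u(z) = -sqrt(2)*sqrt(-1/(C1 + 3*z))/2
 u(z) = sqrt(2)*sqrt(-1/(C1 + 3*z))/2


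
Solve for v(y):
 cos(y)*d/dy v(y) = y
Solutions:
 v(y) = C1 + Integral(y/cos(y), y)


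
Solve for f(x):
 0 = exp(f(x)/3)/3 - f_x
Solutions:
 f(x) = 3*log(-1/(C1 + x)) + 6*log(3)


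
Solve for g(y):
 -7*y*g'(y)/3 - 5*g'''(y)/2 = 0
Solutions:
 g(y) = C1 + Integral(C2*airyai(-14^(1/3)*15^(2/3)*y/15) + C3*airybi(-14^(1/3)*15^(2/3)*y/15), y)


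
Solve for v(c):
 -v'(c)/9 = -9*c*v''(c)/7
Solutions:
 v(c) = C1 + C2*c^(88/81)


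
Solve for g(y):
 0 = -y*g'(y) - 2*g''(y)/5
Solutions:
 g(y) = C1 + C2*erf(sqrt(5)*y/2)


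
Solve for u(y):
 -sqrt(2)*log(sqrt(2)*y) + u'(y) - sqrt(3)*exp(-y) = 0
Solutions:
 u(y) = C1 + sqrt(2)*y*log(y) + sqrt(2)*y*(-1 + log(2)/2) - sqrt(3)*exp(-y)


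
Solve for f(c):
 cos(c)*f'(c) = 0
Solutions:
 f(c) = C1


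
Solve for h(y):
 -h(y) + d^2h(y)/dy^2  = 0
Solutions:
 h(y) = C1*exp(-y) + C2*exp(y)


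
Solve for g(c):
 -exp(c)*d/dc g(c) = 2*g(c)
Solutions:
 g(c) = C1*exp(2*exp(-c))


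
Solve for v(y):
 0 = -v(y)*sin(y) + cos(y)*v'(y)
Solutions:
 v(y) = C1/cos(y)


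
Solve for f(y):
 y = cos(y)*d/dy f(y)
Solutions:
 f(y) = C1 + Integral(y/cos(y), y)


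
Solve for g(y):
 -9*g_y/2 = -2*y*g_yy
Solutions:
 g(y) = C1 + C2*y^(13/4)


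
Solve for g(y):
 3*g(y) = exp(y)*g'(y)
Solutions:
 g(y) = C1*exp(-3*exp(-y))


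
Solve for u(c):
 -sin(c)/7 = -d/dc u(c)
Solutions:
 u(c) = C1 - cos(c)/7


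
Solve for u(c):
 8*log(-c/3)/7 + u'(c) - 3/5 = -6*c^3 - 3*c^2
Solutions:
 u(c) = C1 - 3*c^4/2 - c^3 - 8*c*log(-c)/7 + c*(40*log(3) + 61)/35


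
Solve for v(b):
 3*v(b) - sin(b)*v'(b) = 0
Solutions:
 v(b) = C1*(cos(b) - 1)^(3/2)/(cos(b) + 1)^(3/2)


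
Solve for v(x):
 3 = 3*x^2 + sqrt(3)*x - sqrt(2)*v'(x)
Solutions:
 v(x) = C1 + sqrt(2)*x^3/2 + sqrt(6)*x^2/4 - 3*sqrt(2)*x/2


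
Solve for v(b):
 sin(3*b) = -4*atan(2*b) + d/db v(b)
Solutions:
 v(b) = C1 + 4*b*atan(2*b) - log(4*b^2 + 1) - cos(3*b)/3


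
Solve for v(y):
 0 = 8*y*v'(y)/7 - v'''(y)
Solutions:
 v(y) = C1 + Integral(C2*airyai(2*7^(2/3)*y/7) + C3*airybi(2*7^(2/3)*y/7), y)


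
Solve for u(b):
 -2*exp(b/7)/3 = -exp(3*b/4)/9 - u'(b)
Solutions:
 u(b) = C1 + 14*exp(b/7)/3 - 4*exp(3*b/4)/27


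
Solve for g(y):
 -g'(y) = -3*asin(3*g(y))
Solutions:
 Integral(1/asin(3*_y), (_y, g(y))) = C1 + 3*y


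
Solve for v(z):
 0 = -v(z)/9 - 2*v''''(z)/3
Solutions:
 v(z) = (C1*sin(2^(1/4)*3^(3/4)*z/6) + C2*cos(2^(1/4)*3^(3/4)*z/6))*exp(-2^(1/4)*3^(3/4)*z/6) + (C3*sin(2^(1/4)*3^(3/4)*z/6) + C4*cos(2^(1/4)*3^(3/4)*z/6))*exp(2^(1/4)*3^(3/4)*z/6)


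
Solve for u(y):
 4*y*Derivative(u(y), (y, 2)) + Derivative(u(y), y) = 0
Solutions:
 u(y) = C1 + C2*y^(3/4)


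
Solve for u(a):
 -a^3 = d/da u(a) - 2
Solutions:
 u(a) = C1 - a^4/4 + 2*a


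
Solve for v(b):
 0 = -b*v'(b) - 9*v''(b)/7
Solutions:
 v(b) = C1 + C2*erf(sqrt(14)*b/6)


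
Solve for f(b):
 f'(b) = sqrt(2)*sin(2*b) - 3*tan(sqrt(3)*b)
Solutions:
 f(b) = C1 + sqrt(3)*log(cos(sqrt(3)*b)) - sqrt(2)*cos(2*b)/2


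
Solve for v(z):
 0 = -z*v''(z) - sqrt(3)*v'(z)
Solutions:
 v(z) = C1 + C2*z^(1 - sqrt(3))


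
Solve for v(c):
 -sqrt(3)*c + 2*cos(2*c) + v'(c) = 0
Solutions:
 v(c) = C1 + sqrt(3)*c^2/2 - sin(2*c)


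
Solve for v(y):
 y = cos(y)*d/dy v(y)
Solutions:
 v(y) = C1 + Integral(y/cos(y), y)


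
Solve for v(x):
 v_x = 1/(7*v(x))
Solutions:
 v(x) = -sqrt(C1 + 14*x)/7
 v(x) = sqrt(C1 + 14*x)/7


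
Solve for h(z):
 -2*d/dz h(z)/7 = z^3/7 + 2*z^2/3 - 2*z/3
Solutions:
 h(z) = C1 - z^4/8 - 7*z^3/9 + 7*z^2/6


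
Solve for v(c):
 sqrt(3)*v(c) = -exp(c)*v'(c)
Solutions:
 v(c) = C1*exp(sqrt(3)*exp(-c))


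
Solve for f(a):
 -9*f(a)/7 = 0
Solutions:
 f(a) = 0


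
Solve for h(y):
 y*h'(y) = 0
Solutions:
 h(y) = C1


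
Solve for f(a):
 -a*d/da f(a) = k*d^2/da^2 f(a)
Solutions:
 f(a) = C1 + C2*sqrt(k)*erf(sqrt(2)*a*sqrt(1/k)/2)


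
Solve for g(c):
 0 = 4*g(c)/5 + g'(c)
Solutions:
 g(c) = C1*exp(-4*c/5)


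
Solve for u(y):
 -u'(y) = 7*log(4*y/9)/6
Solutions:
 u(y) = C1 - 7*y*log(y)/6 - 7*y*log(2)/3 + 7*y/6 + 7*y*log(3)/3


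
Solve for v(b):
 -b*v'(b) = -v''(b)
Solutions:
 v(b) = C1 + C2*erfi(sqrt(2)*b/2)


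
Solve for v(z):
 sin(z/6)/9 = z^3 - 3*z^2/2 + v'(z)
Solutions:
 v(z) = C1 - z^4/4 + z^3/2 - 2*cos(z/6)/3


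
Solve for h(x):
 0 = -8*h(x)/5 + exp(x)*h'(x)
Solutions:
 h(x) = C1*exp(-8*exp(-x)/5)


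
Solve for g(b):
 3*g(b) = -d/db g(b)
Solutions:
 g(b) = C1*exp(-3*b)


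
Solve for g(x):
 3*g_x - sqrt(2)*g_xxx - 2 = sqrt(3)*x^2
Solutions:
 g(x) = C1 + C2*exp(-2^(3/4)*sqrt(3)*x/2) + C3*exp(2^(3/4)*sqrt(3)*x/2) + sqrt(3)*x^3/9 + 2*sqrt(6)*x/9 + 2*x/3


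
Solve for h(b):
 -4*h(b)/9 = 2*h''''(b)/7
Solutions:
 h(b) = (C1*sin(2^(3/4)*sqrt(3)*7^(1/4)*b/6) + C2*cos(2^(3/4)*sqrt(3)*7^(1/4)*b/6))*exp(-2^(3/4)*sqrt(3)*7^(1/4)*b/6) + (C3*sin(2^(3/4)*sqrt(3)*7^(1/4)*b/6) + C4*cos(2^(3/4)*sqrt(3)*7^(1/4)*b/6))*exp(2^(3/4)*sqrt(3)*7^(1/4)*b/6)


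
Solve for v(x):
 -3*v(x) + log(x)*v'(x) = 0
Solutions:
 v(x) = C1*exp(3*li(x))


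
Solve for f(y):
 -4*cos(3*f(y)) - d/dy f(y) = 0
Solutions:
 f(y) = -asin((C1 + exp(24*y))/(C1 - exp(24*y)))/3 + pi/3
 f(y) = asin((C1 + exp(24*y))/(C1 - exp(24*y)))/3


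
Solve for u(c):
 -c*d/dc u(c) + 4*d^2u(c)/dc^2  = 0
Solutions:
 u(c) = C1 + C2*erfi(sqrt(2)*c/4)


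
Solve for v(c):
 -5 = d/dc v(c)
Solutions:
 v(c) = C1 - 5*c


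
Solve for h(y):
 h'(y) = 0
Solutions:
 h(y) = C1


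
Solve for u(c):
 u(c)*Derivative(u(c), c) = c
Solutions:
 u(c) = -sqrt(C1 + c^2)
 u(c) = sqrt(C1 + c^2)


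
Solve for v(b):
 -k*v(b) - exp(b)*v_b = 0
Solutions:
 v(b) = C1*exp(k*exp(-b))


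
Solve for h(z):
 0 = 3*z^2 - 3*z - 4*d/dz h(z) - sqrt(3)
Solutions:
 h(z) = C1 + z^3/4 - 3*z^2/8 - sqrt(3)*z/4


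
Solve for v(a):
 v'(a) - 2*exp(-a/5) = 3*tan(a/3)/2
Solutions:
 v(a) = C1 + 9*log(tan(a/3)^2 + 1)/4 - 10*exp(-a/5)


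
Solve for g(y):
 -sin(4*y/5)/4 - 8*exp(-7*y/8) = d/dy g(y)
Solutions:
 g(y) = C1 + 5*cos(4*y/5)/16 + 64*exp(-7*y/8)/7


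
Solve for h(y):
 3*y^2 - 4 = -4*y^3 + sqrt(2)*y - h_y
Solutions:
 h(y) = C1 - y^4 - y^3 + sqrt(2)*y^2/2 + 4*y


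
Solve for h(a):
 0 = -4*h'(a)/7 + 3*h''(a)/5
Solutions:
 h(a) = C1 + C2*exp(20*a/21)


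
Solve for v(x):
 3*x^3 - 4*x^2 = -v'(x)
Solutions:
 v(x) = C1 - 3*x^4/4 + 4*x^3/3


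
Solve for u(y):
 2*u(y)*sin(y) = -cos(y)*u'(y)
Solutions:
 u(y) = C1*cos(y)^2


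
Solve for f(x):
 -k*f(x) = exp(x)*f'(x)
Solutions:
 f(x) = C1*exp(k*exp(-x))


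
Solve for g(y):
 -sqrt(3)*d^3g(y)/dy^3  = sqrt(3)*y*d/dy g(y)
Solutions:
 g(y) = C1 + Integral(C2*airyai(-y) + C3*airybi(-y), y)


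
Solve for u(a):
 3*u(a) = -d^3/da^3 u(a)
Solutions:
 u(a) = C3*exp(-3^(1/3)*a) + (C1*sin(3^(5/6)*a/2) + C2*cos(3^(5/6)*a/2))*exp(3^(1/3)*a/2)


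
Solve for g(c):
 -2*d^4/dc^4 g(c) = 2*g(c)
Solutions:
 g(c) = (C1*sin(sqrt(2)*c/2) + C2*cos(sqrt(2)*c/2))*exp(-sqrt(2)*c/2) + (C3*sin(sqrt(2)*c/2) + C4*cos(sqrt(2)*c/2))*exp(sqrt(2)*c/2)


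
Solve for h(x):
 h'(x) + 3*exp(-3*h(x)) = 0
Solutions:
 h(x) = log(C1 - 9*x)/3
 h(x) = log((-3^(1/3) - 3^(5/6)*I)*(C1 - 3*x)^(1/3)/2)
 h(x) = log((-3^(1/3) + 3^(5/6)*I)*(C1 - 3*x)^(1/3)/2)


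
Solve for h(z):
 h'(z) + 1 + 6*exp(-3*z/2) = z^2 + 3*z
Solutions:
 h(z) = C1 + z^3/3 + 3*z^2/2 - z + 4*exp(-3*z/2)


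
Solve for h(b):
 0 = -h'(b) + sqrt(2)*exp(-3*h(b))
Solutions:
 h(b) = log(C1 + 3*sqrt(2)*b)/3
 h(b) = log((-3^(1/3) - 3^(5/6)*I)*(C1 + sqrt(2)*b)^(1/3)/2)
 h(b) = log((-3^(1/3) + 3^(5/6)*I)*(C1 + sqrt(2)*b)^(1/3)/2)


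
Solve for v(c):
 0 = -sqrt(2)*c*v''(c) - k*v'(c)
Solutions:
 v(c) = C1 + c^(-sqrt(2)*re(k)/2 + 1)*(C2*sin(sqrt(2)*log(c)*Abs(im(k))/2) + C3*cos(sqrt(2)*log(c)*im(k)/2))


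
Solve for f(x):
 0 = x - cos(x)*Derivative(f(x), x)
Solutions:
 f(x) = C1 + Integral(x/cos(x), x)


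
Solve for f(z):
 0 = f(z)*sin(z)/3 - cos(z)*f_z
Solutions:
 f(z) = C1/cos(z)^(1/3)


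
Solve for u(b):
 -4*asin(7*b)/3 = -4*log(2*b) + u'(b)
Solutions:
 u(b) = C1 + 4*b*log(b) - 4*b*asin(7*b)/3 - 4*b + 4*b*log(2) - 4*sqrt(1 - 49*b^2)/21


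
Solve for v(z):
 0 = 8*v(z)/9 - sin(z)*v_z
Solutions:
 v(z) = C1*(cos(z) - 1)^(4/9)/(cos(z) + 1)^(4/9)


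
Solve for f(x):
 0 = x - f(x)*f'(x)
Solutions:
 f(x) = -sqrt(C1 + x^2)
 f(x) = sqrt(C1 + x^2)


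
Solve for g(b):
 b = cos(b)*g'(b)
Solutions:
 g(b) = C1 + Integral(b/cos(b), b)


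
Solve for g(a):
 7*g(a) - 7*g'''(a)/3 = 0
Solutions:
 g(a) = C3*exp(3^(1/3)*a) + (C1*sin(3^(5/6)*a/2) + C2*cos(3^(5/6)*a/2))*exp(-3^(1/3)*a/2)


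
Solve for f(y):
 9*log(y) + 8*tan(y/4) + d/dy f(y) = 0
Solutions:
 f(y) = C1 - 9*y*log(y) + 9*y + 32*log(cos(y/4))


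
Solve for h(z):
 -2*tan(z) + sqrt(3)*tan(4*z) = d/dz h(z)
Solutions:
 h(z) = C1 + 2*log(cos(z)) - sqrt(3)*log(cos(4*z))/4


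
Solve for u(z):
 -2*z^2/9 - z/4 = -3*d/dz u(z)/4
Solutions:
 u(z) = C1 + 8*z^3/81 + z^2/6


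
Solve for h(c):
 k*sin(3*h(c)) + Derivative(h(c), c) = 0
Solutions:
 h(c) = -acos((-C1 - exp(6*c*k))/(C1 - exp(6*c*k)))/3 + 2*pi/3
 h(c) = acos((-C1 - exp(6*c*k))/(C1 - exp(6*c*k)))/3


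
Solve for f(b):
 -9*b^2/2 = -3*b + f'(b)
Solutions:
 f(b) = C1 - 3*b^3/2 + 3*b^2/2


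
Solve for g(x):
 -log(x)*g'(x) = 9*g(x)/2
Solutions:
 g(x) = C1*exp(-9*li(x)/2)


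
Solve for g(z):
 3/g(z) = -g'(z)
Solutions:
 g(z) = -sqrt(C1 - 6*z)
 g(z) = sqrt(C1 - 6*z)


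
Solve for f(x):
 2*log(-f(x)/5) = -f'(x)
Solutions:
 Integral(1/(log(-_y) - log(5)), (_y, f(x)))/2 = C1 - x


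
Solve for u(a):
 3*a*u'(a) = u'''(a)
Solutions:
 u(a) = C1 + Integral(C2*airyai(3^(1/3)*a) + C3*airybi(3^(1/3)*a), a)


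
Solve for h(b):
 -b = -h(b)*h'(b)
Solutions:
 h(b) = -sqrt(C1 + b^2)
 h(b) = sqrt(C1 + b^2)


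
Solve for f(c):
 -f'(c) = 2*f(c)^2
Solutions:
 f(c) = 1/(C1 + 2*c)


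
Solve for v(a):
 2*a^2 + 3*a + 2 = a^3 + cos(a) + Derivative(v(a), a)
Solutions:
 v(a) = C1 - a^4/4 + 2*a^3/3 + 3*a^2/2 + 2*a - sin(a)


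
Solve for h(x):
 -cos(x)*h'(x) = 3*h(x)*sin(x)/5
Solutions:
 h(x) = C1*cos(x)^(3/5)


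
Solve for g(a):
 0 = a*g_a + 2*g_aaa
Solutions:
 g(a) = C1 + Integral(C2*airyai(-2^(2/3)*a/2) + C3*airybi(-2^(2/3)*a/2), a)


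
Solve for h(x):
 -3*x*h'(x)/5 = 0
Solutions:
 h(x) = C1


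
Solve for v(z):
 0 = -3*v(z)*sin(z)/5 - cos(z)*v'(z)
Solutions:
 v(z) = C1*cos(z)^(3/5)


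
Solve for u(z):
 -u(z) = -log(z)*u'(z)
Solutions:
 u(z) = C1*exp(li(z))


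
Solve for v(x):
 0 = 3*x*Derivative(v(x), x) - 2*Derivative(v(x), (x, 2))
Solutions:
 v(x) = C1 + C2*erfi(sqrt(3)*x/2)


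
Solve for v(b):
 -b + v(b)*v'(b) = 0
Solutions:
 v(b) = -sqrt(C1 + b^2)
 v(b) = sqrt(C1 + b^2)


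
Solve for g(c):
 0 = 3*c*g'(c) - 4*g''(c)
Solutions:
 g(c) = C1 + C2*erfi(sqrt(6)*c/4)


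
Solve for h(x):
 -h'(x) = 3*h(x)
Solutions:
 h(x) = C1*exp(-3*x)


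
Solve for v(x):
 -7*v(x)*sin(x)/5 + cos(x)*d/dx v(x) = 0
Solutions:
 v(x) = C1/cos(x)^(7/5)


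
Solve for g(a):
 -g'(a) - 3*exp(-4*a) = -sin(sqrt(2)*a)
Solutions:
 g(a) = C1 - sqrt(2)*cos(sqrt(2)*a)/2 + 3*exp(-4*a)/4


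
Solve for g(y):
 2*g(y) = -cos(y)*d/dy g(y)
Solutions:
 g(y) = C1*(sin(y) - 1)/(sin(y) + 1)


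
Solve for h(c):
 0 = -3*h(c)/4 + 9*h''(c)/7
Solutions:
 h(c) = C1*exp(-sqrt(21)*c/6) + C2*exp(sqrt(21)*c/6)


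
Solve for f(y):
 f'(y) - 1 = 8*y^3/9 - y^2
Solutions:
 f(y) = C1 + 2*y^4/9 - y^3/3 + y


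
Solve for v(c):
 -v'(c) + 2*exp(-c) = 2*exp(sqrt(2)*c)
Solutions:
 v(c) = C1 - sqrt(2)*exp(sqrt(2)*c) - 2*exp(-c)


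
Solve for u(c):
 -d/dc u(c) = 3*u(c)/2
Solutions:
 u(c) = C1*exp(-3*c/2)


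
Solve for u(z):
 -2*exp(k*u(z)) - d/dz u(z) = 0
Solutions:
 u(z) = Piecewise((log(1/(C1*k + 2*k*z))/k, Ne(k, 0)), (nan, True))
 u(z) = Piecewise((C1 - 2*z, Eq(k, 0)), (nan, True))


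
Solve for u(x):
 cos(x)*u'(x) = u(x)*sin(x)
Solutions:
 u(x) = C1/cos(x)


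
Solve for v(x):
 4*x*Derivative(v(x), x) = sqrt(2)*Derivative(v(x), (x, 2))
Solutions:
 v(x) = C1 + C2*erfi(2^(1/4)*x)


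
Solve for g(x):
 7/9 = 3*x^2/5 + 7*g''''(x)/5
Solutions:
 g(x) = C1 + C2*x + C3*x^2 + C4*x^3 - x^6/840 + 5*x^4/216


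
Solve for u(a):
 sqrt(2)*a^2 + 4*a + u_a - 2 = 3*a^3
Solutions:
 u(a) = C1 + 3*a^4/4 - sqrt(2)*a^3/3 - 2*a^2 + 2*a


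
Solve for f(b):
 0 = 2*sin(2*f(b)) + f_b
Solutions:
 f(b) = pi - acos((-C1 - exp(8*b))/(C1 - exp(8*b)))/2
 f(b) = acos((-C1 - exp(8*b))/(C1 - exp(8*b)))/2


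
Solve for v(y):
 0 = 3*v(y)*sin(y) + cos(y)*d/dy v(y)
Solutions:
 v(y) = C1*cos(y)^3


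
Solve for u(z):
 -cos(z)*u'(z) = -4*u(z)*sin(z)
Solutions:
 u(z) = C1/cos(z)^4


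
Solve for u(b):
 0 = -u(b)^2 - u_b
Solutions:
 u(b) = 1/(C1 + b)


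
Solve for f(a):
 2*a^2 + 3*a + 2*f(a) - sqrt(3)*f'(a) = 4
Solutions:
 f(a) = C1*exp(2*sqrt(3)*a/3) - a^2 - sqrt(3)*a - 3*a/2 - 3*sqrt(3)/4 + 1/2


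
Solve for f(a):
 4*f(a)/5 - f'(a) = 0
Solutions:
 f(a) = C1*exp(4*a/5)


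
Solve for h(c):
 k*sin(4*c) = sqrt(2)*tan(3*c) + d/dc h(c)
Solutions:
 h(c) = C1 - k*cos(4*c)/4 + sqrt(2)*log(cos(3*c))/3


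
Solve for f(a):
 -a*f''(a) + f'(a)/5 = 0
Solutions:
 f(a) = C1 + C2*a^(6/5)


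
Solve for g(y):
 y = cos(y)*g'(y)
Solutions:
 g(y) = C1 + Integral(y/cos(y), y)


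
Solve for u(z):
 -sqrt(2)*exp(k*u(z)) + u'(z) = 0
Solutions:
 u(z) = Piecewise((log(-1/(C1*k + sqrt(2)*k*z))/k, Ne(k, 0)), (nan, True))
 u(z) = Piecewise((C1 + sqrt(2)*z, Eq(k, 0)), (nan, True))


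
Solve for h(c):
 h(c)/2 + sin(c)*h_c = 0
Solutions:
 h(c) = C1*(cos(c) + 1)^(1/4)/(cos(c) - 1)^(1/4)


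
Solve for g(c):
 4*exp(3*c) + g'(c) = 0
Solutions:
 g(c) = C1 - 4*exp(3*c)/3


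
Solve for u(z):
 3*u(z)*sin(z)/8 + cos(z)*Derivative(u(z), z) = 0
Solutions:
 u(z) = C1*cos(z)^(3/8)


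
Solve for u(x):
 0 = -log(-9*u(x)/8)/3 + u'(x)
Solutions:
 -3*Integral(1/(log(-_y) - 3*log(2) + 2*log(3)), (_y, u(x))) = C1 - x


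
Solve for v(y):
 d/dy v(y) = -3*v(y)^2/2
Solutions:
 v(y) = 2/(C1 + 3*y)


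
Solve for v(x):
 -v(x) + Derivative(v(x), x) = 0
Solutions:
 v(x) = C1*exp(x)


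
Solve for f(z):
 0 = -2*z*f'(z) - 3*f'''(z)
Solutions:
 f(z) = C1 + Integral(C2*airyai(-2^(1/3)*3^(2/3)*z/3) + C3*airybi(-2^(1/3)*3^(2/3)*z/3), z)


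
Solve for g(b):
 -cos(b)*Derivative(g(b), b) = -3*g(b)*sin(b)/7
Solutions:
 g(b) = C1/cos(b)^(3/7)


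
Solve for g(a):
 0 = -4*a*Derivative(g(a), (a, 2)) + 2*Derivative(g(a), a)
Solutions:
 g(a) = C1 + C2*a^(3/2)


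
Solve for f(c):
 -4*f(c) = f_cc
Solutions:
 f(c) = C1*sin(2*c) + C2*cos(2*c)


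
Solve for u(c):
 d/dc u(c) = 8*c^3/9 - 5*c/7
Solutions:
 u(c) = C1 + 2*c^4/9 - 5*c^2/14


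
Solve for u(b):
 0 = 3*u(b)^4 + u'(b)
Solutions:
 u(b) = (-3^(2/3) - 3*3^(1/6)*I)*(1/(C1 + 3*b))^(1/3)/6
 u(b) = (-3^(2/3) + 3*3^(1/6)*I)*(1/(C1 + 3*b))^(1/3)/6
 u(b) = (1/(C1 + 9*b))^(1/3)


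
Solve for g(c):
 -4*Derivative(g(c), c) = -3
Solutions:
 g(c) = C1 + 3*c/4


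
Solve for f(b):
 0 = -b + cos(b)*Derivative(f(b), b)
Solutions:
 f(b) = C1 + Integral(b/cos(b), b)


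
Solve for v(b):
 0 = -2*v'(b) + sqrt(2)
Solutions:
 v(b) = C1 + sqrt(2)*b/2


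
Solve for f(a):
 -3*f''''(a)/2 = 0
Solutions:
 f(a) = C1 + C2*a + C3*a^2 + C4*a^3


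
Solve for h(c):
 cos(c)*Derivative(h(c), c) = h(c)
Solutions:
 h(c) = C1*sqrt(sin(c) + 1)/sqrt(sin(c) - 1)


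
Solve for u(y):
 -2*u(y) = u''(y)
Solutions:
 u(y) = C1*sin(sqrt(2)*y) + C2*cos(sqrt(2)*y)


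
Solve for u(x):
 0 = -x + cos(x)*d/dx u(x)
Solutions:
 u(x) = C1 + Integral(x/cos(x), x)


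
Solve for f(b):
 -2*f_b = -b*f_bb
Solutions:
 f(b) = C1 + C2*b^3


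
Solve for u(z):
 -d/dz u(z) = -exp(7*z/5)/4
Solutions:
 u(z) = C1 + 5*exp(7*z/5)/28


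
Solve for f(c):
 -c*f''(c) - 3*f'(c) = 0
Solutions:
 f(c) = C1 + C2/c^2


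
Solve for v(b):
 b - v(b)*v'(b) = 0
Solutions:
 v(b) = -sqrt(C1 + b^2)
 v(b) = sqrt(C1 + b^2)


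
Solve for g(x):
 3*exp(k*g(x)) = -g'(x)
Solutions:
 g(x) = Piecewise((log(1/(C1*k + 3*k*x))/k, Ne(k, 0)), (nan, True))
 g(x) = Piecewise((C1 - 3*x, Eq(k, 0)), (nan, True))


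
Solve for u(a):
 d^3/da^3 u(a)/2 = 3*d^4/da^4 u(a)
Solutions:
 u(a) = C1 + C2*a + C3*a^2 + C4*exp(a/6)


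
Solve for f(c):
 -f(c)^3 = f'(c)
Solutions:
 f(c) = -sqrt(2)*sqrt(-1/(C1 - c))/2
 f(c) = sqrt(2)*sqrt(-1/(C1 - c))/2


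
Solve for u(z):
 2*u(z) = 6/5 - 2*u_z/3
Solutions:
 u(z) = C1*exp(-3*z) + 3/5


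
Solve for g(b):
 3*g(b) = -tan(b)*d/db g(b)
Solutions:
 g(b) = C1/sin(b)^3


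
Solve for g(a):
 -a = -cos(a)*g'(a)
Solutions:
 g(a) = C1 + Integral(a/cos(a), a)


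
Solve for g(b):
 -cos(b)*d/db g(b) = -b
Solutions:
 g(b) = C1 + Integral(b/cos(b), b)


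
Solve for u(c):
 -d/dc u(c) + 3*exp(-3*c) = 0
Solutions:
 u(c) = C1 - exp(-3*c)


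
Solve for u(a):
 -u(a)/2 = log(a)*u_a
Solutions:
 u(a) = C1*exp(-li(a)/2)


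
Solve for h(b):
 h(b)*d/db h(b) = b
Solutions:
 h(b) = -sqrt(C1 + b^2)
 h(b) = sqrt(C1 + b^2)


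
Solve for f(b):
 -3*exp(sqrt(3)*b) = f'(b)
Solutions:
 f(b) = C1 - sqrt(3)*exp(sqrt(3)*b)


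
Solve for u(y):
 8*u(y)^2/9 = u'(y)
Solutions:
 u(y) = -9/(C1 + 8*y)


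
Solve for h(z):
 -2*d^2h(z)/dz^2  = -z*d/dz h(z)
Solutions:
 h(z) = C1 + C2*erfi(z/2)


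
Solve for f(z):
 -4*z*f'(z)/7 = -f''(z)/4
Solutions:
 f(z) = C1 + C2*erfi(2*sqrt(14)*z/7)


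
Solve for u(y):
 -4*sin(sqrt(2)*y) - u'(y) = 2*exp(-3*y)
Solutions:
 u(y) = C1 + 2*sqrt(2)*cos(sqrt(2)*y) + 2*exp(-3*y)/3
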